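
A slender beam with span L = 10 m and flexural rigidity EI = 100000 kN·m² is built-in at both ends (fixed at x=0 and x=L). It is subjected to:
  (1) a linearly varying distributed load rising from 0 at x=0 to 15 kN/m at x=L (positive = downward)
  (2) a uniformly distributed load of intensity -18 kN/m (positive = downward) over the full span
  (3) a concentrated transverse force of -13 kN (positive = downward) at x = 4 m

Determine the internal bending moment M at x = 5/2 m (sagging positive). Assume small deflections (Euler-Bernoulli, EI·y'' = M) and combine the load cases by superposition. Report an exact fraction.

M(5/2) = -14997/800 kN·m

Load 1 — triangular load w₀=15 kN/m (0→w₀ over full span):
  M_1 = 3w₀Lx/20 - w₀L²/30 - w₀x³/(6L) = 3·15·10·(5/2)/20 - 15·10²/30 - 15·(5/2)³/(6·10) = 75/32 kN·m
Load 2 — uniform load w=-18 kN/m over full span:
  M_2 = wLx/2 - wL²/12 - wx²/2 = (-18)·10·(5/2)/2 - (-18)·10²/12 - (-18)·(5/2)²/2 = -75/4 kN·m
Load 3 — point force P=-13 kN at a=4 m (b=L-a=6):
  M_3 = Pb²(3a+b)x/L³ - Pab²/L²  [x≤a] = (-13)·6²·(3·4+6)·(5/2)/10³ - (-13)·4·6²/10² = -117/50 kN·m
Superposition: M = Σ M_i = -14997/800 kN·m ≈ -18.746250 kN·m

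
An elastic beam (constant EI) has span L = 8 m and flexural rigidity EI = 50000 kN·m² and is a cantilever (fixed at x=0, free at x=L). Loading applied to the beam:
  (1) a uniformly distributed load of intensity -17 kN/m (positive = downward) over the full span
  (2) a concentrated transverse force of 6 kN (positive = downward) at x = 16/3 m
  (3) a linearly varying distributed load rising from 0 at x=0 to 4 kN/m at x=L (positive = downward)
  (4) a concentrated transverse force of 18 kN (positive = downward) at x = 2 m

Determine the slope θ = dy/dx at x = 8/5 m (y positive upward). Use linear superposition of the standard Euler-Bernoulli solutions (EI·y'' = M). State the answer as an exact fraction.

θ(8/5) = 60194/5859375 rad

Load 1 — uniform load w=-17 kN/m over full span:
  θ_1 = -wx(x²-3Lx+3L²)/(6EI) = -(-17)·(8/5)·((8/5)²-3·8·(8/5)+3·8²)/(6·50000) = 16592/1171875 rad
Load 2 — point force P=6 kN at a=16/3 m (b=L-a=8/3):
  θ_2 = -Px(2a-x)/(2EI)  [x≤a] = -6·(8/5)·(2·(16/3)-(8/5))/(2·50000) = -68/78125 rad
Load 3 — triangular load w₀=4 kN/m (0→w₀ over full span):
  θ_3 = (w₀Lx²/4-w₀L²x/3-w₀x⁴/(24L))/EI = (4·8·(8/5)²/4-4·8²·(8/5)/3-4·(8/5)⁴/(24·8))/50000 = -13616/5859375 rad
Load 4 — point force P=18 kN at a=2 m (b=L-a=6):
  θ_4 = -Px(2a-x)/(2EI)  [x≤a] = -18·(8/5)·(2·2-(8/5))/(2·50000) = -54/78125 rad
Superposition: θ = Σ θ_i = 60194/5859375 rad ≈ 0.010273 rad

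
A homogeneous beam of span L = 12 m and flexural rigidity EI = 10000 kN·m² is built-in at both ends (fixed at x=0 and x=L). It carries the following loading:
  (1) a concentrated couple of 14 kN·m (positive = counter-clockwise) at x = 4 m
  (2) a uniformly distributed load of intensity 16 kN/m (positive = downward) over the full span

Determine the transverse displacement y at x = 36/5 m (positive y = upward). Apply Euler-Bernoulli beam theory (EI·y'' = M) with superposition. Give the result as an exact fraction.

y(36/5) = -30124/390625 m

Load 1 — applied couple M₀=14 kN·m at a=4 m (b=L-a=8):
  y_1 = (R_Ax³/6 - M_Ax²/2 - M₀(x-a)²/2)/EI  [x>a] with R_A=14/9, M_A=0 = ((14/9)·(36/5)³/6 - 0·(36/5)²/2 - 14·((36/5)-4)²/2)/10000 = 196/78125 m
Load 2 — uniform load w=16 kN/m over full span:
  y_2 = -wx²(L-x)²/(24EI) = -16·(36/5)²·(12-(36/5))²/(24·10000) = -31104/390625 m
Superposition: y = Σ y_i = -30124/390625 m ≈ -0.077117 m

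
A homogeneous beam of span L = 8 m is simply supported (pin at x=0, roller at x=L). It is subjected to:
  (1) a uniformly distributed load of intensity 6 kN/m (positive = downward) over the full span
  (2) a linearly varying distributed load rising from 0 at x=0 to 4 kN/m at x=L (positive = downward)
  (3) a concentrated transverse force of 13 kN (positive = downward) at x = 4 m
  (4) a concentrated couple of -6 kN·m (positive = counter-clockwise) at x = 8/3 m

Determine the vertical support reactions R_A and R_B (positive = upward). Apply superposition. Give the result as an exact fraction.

R_A = 421/12 kN, R_B = 503/12 kN

Load 1 — uniform load w=6 kN/m over full span:
  R_A = wL/2 = 6·8/2 = 24 kN
  R_B = wL/2 = 6·8/2 = 24 kN
Load 2 — triangular load w₀=4 kN/m (0→w₀ over full span):
  R_A = w₀L/6 = 4·8/6 = 16/3 kN
  R_B = w₀L/3 = 4·8/3 = 32/3 kN
Load 3 — point force P=13 kN at a=4 m (b=L-a=4):
  R_A = Pb/L = 13·4/8 = 13/2 kN
  R_B = Pa/L = 13·4/8 = 13/2 kN
Load 4 — applied couple M₀=-6 kN·m at a=8/3 m (b=L-a=16/3):
  R_A = M₀/L = (-6)/8 = -3/4 kN
  R_B = -M₀/L = -(-6)/8 = 3/4 kN
Superposition: R_A = 421/12 kN, R_B = 503/12 kN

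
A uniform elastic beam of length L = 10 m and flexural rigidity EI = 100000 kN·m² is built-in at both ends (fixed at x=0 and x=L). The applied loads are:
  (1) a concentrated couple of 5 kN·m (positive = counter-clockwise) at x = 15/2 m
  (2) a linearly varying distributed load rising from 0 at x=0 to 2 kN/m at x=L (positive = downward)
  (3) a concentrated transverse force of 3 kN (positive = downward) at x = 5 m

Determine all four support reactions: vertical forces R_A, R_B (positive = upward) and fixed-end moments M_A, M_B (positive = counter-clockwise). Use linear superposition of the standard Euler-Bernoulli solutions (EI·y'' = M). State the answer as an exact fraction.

Load 1 — applied couple M₀=5 kN·m at a=15/2 m (b=L-a=5/2):
  R_A = 6M₀ab/L³ = 6·5·(15/2)·(5/2)/10³ = 9/16 kN
  M_A = M₀b(2a-b)/L² = 5·(5/2)·(2·(15/2)-(5/2))/10² = 25/16 kN·m
  R_B = -6M₀ab/L³ = -6·5·(15/2)·(5/2)/10³ = -9/16 kN
  M_B = M₀a(2b-a)/L² = 5·(15/2)·(2·(5/2)-(15/2))/10² = -15/16 kN·m
Load 2 — triangular load w₀=2 kN/m (0→w₀ over full span):
  R_A = 3w₀L/20 = 3·2·10/20 = 3 kN
  M_A = w₀L²/30 = 2·10²/30 = 20/3 kN·m
  R_B = 7w₀L/20 = 7·2·10/20 = 7 kN
  M_B = -w₀L²/20 = -2·10²/20 = -10 kN·m
Load 3 — point force P=3 kN at a=5 m (b=L-a=5):
  R_A = Pb²(3a+b)/L³ = 3·5²·(3·5+5)/10³ = 3/2 kN
  M_A = Pab²/L² = 3·5·5²/10² = 15/4 kN·m
  R_B = Pa²(a+3b)/L³ = 3·5²·(5+3·5)/10³ = 3/2 kN
  M_B = -Pa²b/L² = -3·5²·5/10² = -15/4 kN·m
Superposition: R_A = 81/16 kN, M_A = 575/48 kN·m, R_B = 127/16 kN, M_B = -235/16 kN·m

R_A = 81/16 kN, M_A = 575/48 kN·m, R_B = 127/16 kN, M_B = -235/16 kN·m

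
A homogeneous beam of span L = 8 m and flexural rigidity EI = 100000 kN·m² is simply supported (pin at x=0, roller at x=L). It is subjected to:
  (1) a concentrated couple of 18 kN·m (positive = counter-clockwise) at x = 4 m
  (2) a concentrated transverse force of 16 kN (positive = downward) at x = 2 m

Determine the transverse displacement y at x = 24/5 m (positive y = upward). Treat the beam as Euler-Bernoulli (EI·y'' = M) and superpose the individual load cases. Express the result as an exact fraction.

y(24/5) = -1163/1171875 m

Load 1 — applied couple M₀=18 kN·m at a=4 m (b=L-a=4):
  y_1 = (M₀x³/(6L)-M₀(x-a)²/2+C₁x)/EI  [x>a] with C₁=M₀(3b²-L²)/(6L)=-6 = (18·(24/5)³/(6·8)-18·((24/5)-4)²/2+(-6)·(24/5))/100000 = 27/390625 m
Load 2 — point force P=16 kN at a=2 m (b=L-a=6):
  y_2 = -Pa(L-x)(2Lx-a²-x²)/(6LEI)  [x>a] = -16·2·(8-(24/5))·(2·8·(24/5)-2²-(24/5)²)/(6·8·100000) = -1244/1171875 m
Superposition: y = Σ y_i = -1163/1171875 m ≈ -0.000992 m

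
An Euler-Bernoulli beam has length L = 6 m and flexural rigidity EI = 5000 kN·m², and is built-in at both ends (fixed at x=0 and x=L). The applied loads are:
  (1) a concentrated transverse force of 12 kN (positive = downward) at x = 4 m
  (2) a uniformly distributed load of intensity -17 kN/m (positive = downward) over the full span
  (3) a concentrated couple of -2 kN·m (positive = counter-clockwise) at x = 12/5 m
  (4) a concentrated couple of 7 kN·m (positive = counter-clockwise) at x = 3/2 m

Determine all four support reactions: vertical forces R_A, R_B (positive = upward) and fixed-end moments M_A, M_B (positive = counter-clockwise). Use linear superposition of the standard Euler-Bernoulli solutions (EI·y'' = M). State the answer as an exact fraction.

Load 1 — point force P=12 kN at a=4 m (b=L-a=2):
  R_A = Pb²(3a+b)/L³ = 12·2²·(3·4+2)/6³ = 28/9 kN
  M_A = Pab²/L² = 12·4·2²/6² = 16/3 kN·m
  R_B = Pa²(a+3b)/L³ = 12·4²·(4+3·2)/6³ = 80/9 kN
  M_B = -Pa²b/L² = -12·4²·2/6² = -32/3 kN·m
Load 2 — uniform load w=-17 kN/m over full span:
  R_A = wL/2 = (-17)·6/2 = -51 kN
  M_A = wL²/12 = (-17)·6²/12 = -51 kN·m
  R_B = wL/2 = (-17)·6/2 = -51 kN
  M_B = -wL²/12 = -(-17)·6²/12 = 51 kN·m
Load 3 — applied couple M₀=-2 kN·m at a=12/5 m (b=L-a=18/5):
  R_A = 6M₀ab/L³ = 6·(-2)·(12/5)·(18/5)/6³ = -12/25 kN
  M_A = M₀b(2a-b)/L² = (-2)·(18/5)·(2·(12/5)-(18/5))/6² = -6/25 kN·m
  R_B = -6M₀ab/L³ = -6·(-2)·(12/5)·(18/5)/6³ = 12/25 kN
  M_B = M₀a(2b-a)/L² = (-2)·(12/5)·(2·(18/5)-(12/5))/6² = -16/25 kN·m
Load 4 — applied couple M₀=7 kN·m at a=3/2 m (b=L-a=9/2):
  R_A = 6M₀ab/L³ = 6·7·(3/2)·(9/2)/6³ = 21/16 kN
  M_A = M₀b(2a-b)/L² = 7·(9/2)·(2·(3/2)-(9/2))/6² = -21/16 kN·m
  R_B = -6M₀ab/L³ = -6·7·(3/2)·(9/2)/6³ = -21/16 kN
  M_B = M₀a(2b-a)/L² = 7·(3/2)·(2·(9/2)-(3/2))/6² = 35/16 kN·m
Superposition: R_A = -169403/3600 kN, M_A = -56663/1200 kN·m, R_B = -154597/3600 kN, M_B = 50257/1200 kN·m

R_A = -169403/3600 kN, M_A = -56663/1200 kN·m, R_B = -154597/3600 kN, M_B = 50257/1200 kN·m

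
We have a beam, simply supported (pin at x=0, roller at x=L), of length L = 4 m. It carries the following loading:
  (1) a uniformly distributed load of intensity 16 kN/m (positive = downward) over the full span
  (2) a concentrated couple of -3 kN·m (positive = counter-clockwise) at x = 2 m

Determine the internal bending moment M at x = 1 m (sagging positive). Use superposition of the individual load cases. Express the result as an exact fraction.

Load 1 — uniform load w=16 kN/m over full span:
  M_1 = wx(L-x)/2 = 16·1·(4-1)/2 = 24 kN·m
Load 2 — applied couple M₀=-3 kN·m at a=2 m (b=L-a=2):
  M_2 = M₀x/L  [x≤a] = (-3)·1/4 = -3/4 kN·m
Superposition: M = Σ M_i = 93/4 kN·m ≈ 23.250000 kN·m

M(1) = 93/4 kN·m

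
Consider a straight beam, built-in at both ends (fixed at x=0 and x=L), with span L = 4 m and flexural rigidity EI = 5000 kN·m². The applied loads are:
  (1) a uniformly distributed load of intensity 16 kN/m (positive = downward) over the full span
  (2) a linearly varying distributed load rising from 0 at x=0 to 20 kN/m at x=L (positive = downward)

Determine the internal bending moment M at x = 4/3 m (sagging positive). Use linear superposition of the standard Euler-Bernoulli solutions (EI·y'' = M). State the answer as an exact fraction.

M(4/3) = 848/81 kN·m

Load 1 — uniform load w=16 kN/m over full span:
  M_1 = wLx/2 - wL²/12 - wx²/2 = 16·4·(4/3)/2 - 16·4²/12 - 16·(4/3)²/2 = 64/9 kN·m
Load 2 — triangular load w₀=20 kN/m (0→w₀ over full span):
  M_2 = 3w₀Lx/20 - w₀L²/30 - w₀x³/(6L) = 3·20·4·(4/3)/20 - 20·4²/30 - 20·(4/3)³/(6·4) = 272/81 kN·m
Superposition: M = Σ M_i = 848/81 kN·m ≈ 10.469136 kN·m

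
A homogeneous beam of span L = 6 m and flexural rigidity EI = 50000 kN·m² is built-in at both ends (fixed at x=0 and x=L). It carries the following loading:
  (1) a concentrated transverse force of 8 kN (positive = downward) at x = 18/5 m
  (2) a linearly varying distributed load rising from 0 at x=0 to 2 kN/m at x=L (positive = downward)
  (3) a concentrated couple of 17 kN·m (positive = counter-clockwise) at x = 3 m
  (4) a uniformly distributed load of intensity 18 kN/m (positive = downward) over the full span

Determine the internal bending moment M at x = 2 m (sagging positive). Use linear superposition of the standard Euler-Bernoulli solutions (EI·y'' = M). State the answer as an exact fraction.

M(2) = 108133/4500 kN·m

Load 1 — point force P=8 kN at a=18/5 m (b=L-a=12/5):
  M_1 = Pb²(3a+b)x/L³ - Pab²/L²  [x≤a] = 8·(12/5)²·(3·(18/5)+(12/5))·2/6³ - 8·(18/5)·(12/5)²/6² = 128/125 kN·m
Load 2 — triangular load w₀=2 kN/m (0→w₀ over full span):
  M_2 = 3w₀Lx/20 - w₀L²/30 - w₀x³/(6L) = 3·2·6·2/20 - 2·6²/30 - 2·2³/(6·6) = 34/45 kN·m
Load 3 — applied couple M₀=17 kN·m at a=3 m (b=L-a=3):
  M_3 = R_Ax - M_A  [x≤a] with R_A=17/4, M_A=17/4 = (17/4)·2 - (17/4) = 17/4 kN·m
Load 4 — uniform load w=18 kN/m over full span:
  M_4 = wLx/2 - wL²/12 - wx²/2 = 18·6·2/2 - 18·6²/12 - 18·2²/2 = 18 kN·m
Superposition: M = Σ M_i = 108133/4500 kN·m ≈ 24.029556 kN·m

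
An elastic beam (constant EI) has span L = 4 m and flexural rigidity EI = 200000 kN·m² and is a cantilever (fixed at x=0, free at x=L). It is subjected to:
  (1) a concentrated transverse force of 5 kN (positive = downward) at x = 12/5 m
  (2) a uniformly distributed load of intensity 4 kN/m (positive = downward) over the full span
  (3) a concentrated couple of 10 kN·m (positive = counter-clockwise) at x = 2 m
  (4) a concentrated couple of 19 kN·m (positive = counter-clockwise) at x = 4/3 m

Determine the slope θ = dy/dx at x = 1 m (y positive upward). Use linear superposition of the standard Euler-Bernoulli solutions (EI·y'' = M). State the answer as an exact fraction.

θ(1) = -31/1200000 rad

Load 1 — point force P=5 kN at a=12/5 m (b=L-a=8/5):
  θ_1 = -Px(2a-x)/(2EI)  [x≤a] = -5·1·(2·(12/5)-1)/(2·200000) = -19/400000 rad
Load 2 — uniform load w=4 kN/m over full span:
  θ_2 = -wx(x²-3Lx+3L²)/(6EI) = -4·1·(1²-3·4·1+3·4²)/(6·200000) = -37/300000 rad
Load 3 — applied couple M₀=10 kN·m at a=2 m (b=L-a=2):
  θ_3 = M₀x/EI  [x≤a] = 10·1/200000 = 1/20000 rad
Load 4 — applied couple M₀=19 kN·m at a=4/3 m (b=L-a=8/3):
  θ_4 = M₀x/EI  [x≤a] = 19·1/200000 = 19/200000 rad
Superposition: θ = Σ θ_i = -31/1200000 rad ≈ -0.000026 rad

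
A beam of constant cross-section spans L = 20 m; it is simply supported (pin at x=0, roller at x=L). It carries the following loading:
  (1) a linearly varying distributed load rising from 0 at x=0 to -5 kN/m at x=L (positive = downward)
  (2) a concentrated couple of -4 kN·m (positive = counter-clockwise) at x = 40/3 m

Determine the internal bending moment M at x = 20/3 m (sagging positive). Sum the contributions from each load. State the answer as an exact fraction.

M(20/3) = -8108/81 kN·m

Load 1 — triangular load w₀=-5 kN/m (0→w₀ over full span):
  M_1 = w₀Lx/6 - w₀x³/(6L) = (-5)·20·(20/3)/6 - (-5)·(20/3)³/(6·20) = -8000/81 kN·m
Load 2 — applied couple M₀=-4 kN·m at a=40/3 m (b=L-a=20/3):
  M_2 = M₀x/L  [x≤a] = (-4)·(20/3)/20 = -4/3 kN·m
Superposition: M = Σ M_i = -8108/81 kN·m ≈ -100.098765 kN·m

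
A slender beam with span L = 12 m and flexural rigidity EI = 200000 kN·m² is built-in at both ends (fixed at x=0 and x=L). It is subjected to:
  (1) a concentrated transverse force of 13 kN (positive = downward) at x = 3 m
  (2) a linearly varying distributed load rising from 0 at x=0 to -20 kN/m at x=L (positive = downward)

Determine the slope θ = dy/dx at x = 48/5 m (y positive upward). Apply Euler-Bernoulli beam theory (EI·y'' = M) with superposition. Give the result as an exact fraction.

Load 1 — point force P=13 kN at a=3 m (b=L-a=9):
  θ_1 = Pa²(L-x)(2bL-(3b+a)(L-x))/(2L³EI)  [x>a] = 13·3²·(12-(48/5))·(2·9·12-(3·9+3)·(12-(48/5)))/(2·12³·200000) = 117/2000000 rad
Load 2 — triangular load w₀=-20 kN/m (0→w₀ over full span):
  θ_2 = -w₀(2x(L-x)(L-2x)(x+2L)+x²(L-x)²)/(120LEI) = -(-20)·(2·(48/5)·(12-(48/5))·(12-2·(48/5))·((48/5)+2·12)+(48/5)²·(12-(48/5))²)/(120·12·200000) = -288/390625 rad
Superposition: θ = Σ θ_i = -33939/50000000 rad ≈ -0.000679 rad

θ(48/5) = -33939/50000000 rad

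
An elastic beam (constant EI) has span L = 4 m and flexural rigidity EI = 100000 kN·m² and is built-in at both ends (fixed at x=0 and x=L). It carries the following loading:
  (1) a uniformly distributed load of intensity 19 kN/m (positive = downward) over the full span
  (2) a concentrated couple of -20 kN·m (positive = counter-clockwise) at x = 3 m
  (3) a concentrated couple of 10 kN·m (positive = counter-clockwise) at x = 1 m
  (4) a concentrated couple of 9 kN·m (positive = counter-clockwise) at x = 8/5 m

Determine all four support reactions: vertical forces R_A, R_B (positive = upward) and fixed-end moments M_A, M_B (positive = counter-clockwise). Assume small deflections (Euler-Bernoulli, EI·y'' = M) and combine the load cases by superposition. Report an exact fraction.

R_A = 15371/400 kN, M_A = 10973/600 kN·m, R_B = 15029/400 kN, M_B = -9347/600 kN·m

Load 1 — uniform load w=19 kN/m over full span:
  R_A = wL/2 = 19·4/2 = 38 kN
  M_A = wL²/12 = 19·4²/12 = 76/3 kN·m
  R_B = wL/2 = 19·4/2 = 38 kN
  M_B = -wL²/12 = -19·4²/12 = -76/3 kN·m
Load 2 — applied couple M₀=-20 kN·m at a=3 m (b=L-a=1):
  R_A = 6M₀ab/L³ = 6·(-20)·3·1/4³ = -45/8 kN
  M_A = M₀b(2a-b)/L² = (-20)·1·(2·3-1)/4² = -25/4 kN·m
  R_B = -6M₀ab/L³ = -6·(-20)·3·1/4³ = 45/8 kN
  M_B = M₀a(2b-a)/L² = (-20)·3·(2·1-3)/4² = 15/4 kN·m
Load 3 — applied couple M₀=10 kN·m at a=1 m (b=L-a=3):
  R_A = 6M₀ab/L³ = 6·10·1·3/4³ = 45/16 kN
  M_A = M₀b(2a-b)/L² = 10·3·(2·1-3)/4² = -15/8 kN·m
  R_B = -6M₀ab/L³ = -6·10·1·3/4³ = -45/16 kN
  M_B = M₀a(2b-a)/L² = 10·1·(2·3-1)/4² = 25/8 kN·m
Load 4 — applied couple M₀=9 kN·m at a=8/5 m (b=L-a=12/5):
  R_A = 6M₀ab/L³ = 6·9·(8/5)·(12/5)/4³ = 81/25 kN
  M_A = M₀b(2a-b)/L² = 9·(12/5)·(2·(8/5)-(12/5))/4² = 27/25 kN·m
  R_B = -6M₀ab/L³ = -6·9·(8/5)·(12/5)/4³ = -81/25 kN
  M_B = M₀a(2b-a)/L² = 9·(8/5)·(2·(12/5)-(8/5))/4² = 72/25 kN·m
Superposition: R_A = 15371/400 kN, M_A = 10973/600 kN·m, R_B = 15029/400 kN, M_B = -9347/600 kN·m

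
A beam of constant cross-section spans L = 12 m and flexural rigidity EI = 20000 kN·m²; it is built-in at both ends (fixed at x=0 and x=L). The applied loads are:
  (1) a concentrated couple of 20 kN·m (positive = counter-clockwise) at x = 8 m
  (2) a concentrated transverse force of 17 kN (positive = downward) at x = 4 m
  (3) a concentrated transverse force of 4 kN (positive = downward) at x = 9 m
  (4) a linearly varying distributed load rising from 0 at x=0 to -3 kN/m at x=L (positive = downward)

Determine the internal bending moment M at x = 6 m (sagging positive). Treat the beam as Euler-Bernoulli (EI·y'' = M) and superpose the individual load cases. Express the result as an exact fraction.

M(6) = 21/2 kN·m

Load 1 — applied couple M₀=20 kN·m at a=8 m (b=L-a=4):
  M_1 = R_Ax - M_A  [x≤a] with R_A=20/9, M_A=20/3 = (20/9)·6 - (20/3) = 20/3 kN·m
Load 2 — point force P=17 kN at a=4 m (b=L-a=8):
  M_2 = Pa²(a+3b)(L-x)/L³ - Pa²b/L²  [x>a] = 17·4²·(4+3·8)·(12-6)/12³ - 17·4²·8/12² = 34/3 kN·m
Load 3 — point force P=4 kN at a=9 m (b=L-a=3):
  M_3 = Pb²(3a+b)x/L³ - Pab²/L²  [x≤a] = 4·3²·(3·9+3)·6/12³ - 4·9·3²/12² = 3/2 kN·m
Load 4 — triangular load w₀=-3 kN/m (0→w₀ over full span):
  M_4 = 3w₀Lx/20 - w₀L²/30 - w₀x³/(6L) = 3·(-3)·12·6/20 - (-3)·12²/30 - (-3)·6³/(6·12) = -9 kN·m
Superposition: M = Σ M_i = 21/2 kN·m ≈ 10.500000 kN·m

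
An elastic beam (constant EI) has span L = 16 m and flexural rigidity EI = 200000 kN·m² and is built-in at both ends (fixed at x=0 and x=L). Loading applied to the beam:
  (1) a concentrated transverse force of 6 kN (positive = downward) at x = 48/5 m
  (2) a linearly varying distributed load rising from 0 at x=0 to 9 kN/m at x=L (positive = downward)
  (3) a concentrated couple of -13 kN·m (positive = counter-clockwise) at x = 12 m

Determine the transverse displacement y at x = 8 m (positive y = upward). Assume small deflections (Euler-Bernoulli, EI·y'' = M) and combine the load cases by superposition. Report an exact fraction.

Load 1 — point force P=6 kN at a=48/5 m (b=L-a=32/5):
  y_1 = -Pb²x²(3aL-(3a+b)x)/(6L³EI)  [x≤a] = -6·(32/5)²·8²·(3·(48/5)·16-(3·(48/5)+(32/5))·8)/(6·16³·200000) = -224/390625 m
Load 2 — triangular load w₀=9 kN/m (0→w₀ over full span):
  y_2 = -w₀x²(L-x)²(x+2L)/(120LEI) = -9·8²·(16-8)²·(8+2·16)/(120·16·200000) = -12/3125 m
Load 3 — applied couple M₀=-13 kN·m at a=12 m (b=L-a=4):
  y_3 = (R_Ax³/6 - M_Ax²/2)/EI  [x≤a] with R_A=-117/128, M_A=-65/16 = ((-117/128)·8³/6 - (-65/16)·8²/2)/200000 = 13/50000 m
Superposition: y = Σ y_i = -25959/6250000 m ≈ -0.004153 m

y(8) = -25959/6250000 m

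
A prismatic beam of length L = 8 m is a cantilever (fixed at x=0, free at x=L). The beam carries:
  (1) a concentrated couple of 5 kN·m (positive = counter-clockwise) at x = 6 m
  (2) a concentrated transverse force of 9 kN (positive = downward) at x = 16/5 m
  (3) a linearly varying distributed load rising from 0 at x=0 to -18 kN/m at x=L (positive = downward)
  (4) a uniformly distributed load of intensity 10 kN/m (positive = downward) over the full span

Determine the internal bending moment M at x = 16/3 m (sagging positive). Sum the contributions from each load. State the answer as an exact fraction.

Load 1 — applied couple M₀=5 kN·m at a=6 m (b=L-a=2):
  M_1 = M₀  [x≤a] = 5 = 5 kN·m
Load 2 — point force P=9 kN at a=16/5 m (b=L-a=24/5):
  M_2 = 0  [x>a] = 0 kN·m
Load 3 — triangular load w₀=-18 kN/m (0→w₀ over full span):
  M_3 = w₀Lx/2 - w₀L²/3 - w₀x³/(6L) = (-18)·8·(16/3)/2 - (-18)·8²/3 - (-18)·(16/3)³/(6·8) = 512/9 kN·m
Load 4 — uniform load w=10 kN/m over full span:
  M_4 = -w(L-x)²/2 = -10·(8-(16/3))²/2 = -320/9 kN·m
Superposition: M = Σ M_i = 79/3 kN·m ≈ 26.333333 kN·m

M(16/3) = 79/3 kN·m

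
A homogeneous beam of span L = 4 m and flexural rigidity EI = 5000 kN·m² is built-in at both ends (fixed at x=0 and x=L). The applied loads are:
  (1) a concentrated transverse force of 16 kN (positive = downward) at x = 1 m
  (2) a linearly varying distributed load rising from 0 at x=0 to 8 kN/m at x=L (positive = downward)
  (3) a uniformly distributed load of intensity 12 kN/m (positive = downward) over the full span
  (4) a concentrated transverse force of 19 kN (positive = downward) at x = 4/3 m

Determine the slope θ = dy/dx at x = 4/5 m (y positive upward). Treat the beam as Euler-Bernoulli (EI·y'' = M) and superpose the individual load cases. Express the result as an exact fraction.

θ(4/5) = -32567/10546875 rad

Load 1 — point force P=16 kN at a=1 m (b=L-a=3):
  θ_1 = -Pb²x(2aL-(3a+b)x)/(2L³EI)  [x≤a] = -16·3²·(4/5)·(2·1·4-(3·1+3)·(4/5))/(2·4³·5000) = -9/15625 rad
Load 2 — triangular load w₀=8 kN/m (0→w₀ over full span):
  θ_2 = -w₀(2x(L-x)(L-2x)(x+2L)+x²(L-x)²)/(120LEI) = -8·(2·(4/5)·(4-(4/5))·(4-2·(4/5))·((4/5)+2·4)+(4/5)²·(4-(4/5))²)/(120·4·5000) = -448/1171875 rad
Load 3 — uniform load w=12 kN/m over full span:
  θ_3 = -wx(L-x)(L-2x)/(12EI) = -12·(4/5)·(4-(4/5))·(4-2·(4/5))/(12·5000) = -96/78125 rad
Load 4 — point force P=19 kN at a=4/3 m (b=L-a=8/3):
  θ_4 = -Pb²x(2aL-(3a+b)x)/(2L³EI)  [x≤a] = -19·(8/3)²·(4/5)·(2·(4/3)·4-(3·(4/3)+(8/3))·(4/5))/(2·4³·5000) = -76/84375 rad
Superposition: θ = Σ θ_i = -32567/10546875 rad ≈ -0.003088 rad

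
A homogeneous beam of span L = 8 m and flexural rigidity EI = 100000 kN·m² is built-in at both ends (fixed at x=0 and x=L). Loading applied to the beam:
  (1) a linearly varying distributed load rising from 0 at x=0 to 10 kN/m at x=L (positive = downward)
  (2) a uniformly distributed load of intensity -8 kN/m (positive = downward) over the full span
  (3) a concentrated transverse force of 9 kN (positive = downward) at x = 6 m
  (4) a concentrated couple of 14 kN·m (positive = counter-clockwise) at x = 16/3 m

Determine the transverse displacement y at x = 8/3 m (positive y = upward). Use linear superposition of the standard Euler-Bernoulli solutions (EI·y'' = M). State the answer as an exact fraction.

y(8/3) = 2063/18225000 m

Load 1 — triangular load w₀=10 kN/m (0→w₀ over full span):
  y_1 = -w₀x²(L-x)²(x+2L)/(120LEI) = -10·(8/3)²·(8-(8/3))²·((8/3)+2·8)/(120·8·100000) = -896/2278125 m
Load 2 — uniform load w=-8 kN/m over full span:
  y_2 = -wx²(L-x)²/(24EI) = -(-8)·(8/3)²·(8-(8/3))²/(24·100000) = 512/759375 m
Load 3 — point force P=9 kN at a=6 m (b=L-a=2):
  y_3 = -Pb²x²(3aL-(3a+b)x)/(6L³EI)  [x≤a] = -9·2²·(8/3)²·(3·6·8-(3·6+2)·(8/3))/(6·8³·100000) = -17/225000 m
Load 4 — applied couple M₀=14 kN·m at a=16/3 m (b=L-a=8/3):
  y_4 = (R_Ax³/6 - M_Ax²/2)/EI  [x≤a] with R_A=7/3, M_A=14/3 = ((7/3)·(8/3)³/6 - (14/3)·(8/3)²/2)/100000 = -14/151875 m
Superposition: y = Σ y_i = 2063/18225000 m ≈ 0.000113 m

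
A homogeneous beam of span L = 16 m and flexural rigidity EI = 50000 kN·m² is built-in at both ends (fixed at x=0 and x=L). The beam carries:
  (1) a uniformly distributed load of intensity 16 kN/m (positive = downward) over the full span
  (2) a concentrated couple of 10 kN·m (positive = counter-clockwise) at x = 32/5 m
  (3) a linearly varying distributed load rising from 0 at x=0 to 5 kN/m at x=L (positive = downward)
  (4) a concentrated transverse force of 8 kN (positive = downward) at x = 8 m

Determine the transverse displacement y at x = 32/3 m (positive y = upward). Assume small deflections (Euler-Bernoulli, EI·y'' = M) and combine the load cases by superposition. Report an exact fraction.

y(32/3) = -597056/11390625 m

Load 1 — uniform load w=16 kN/m over full span:
  y_1 = -wx²(L-x)²/(24EI) = -16·(32/3)²·(16-(32/3))²/(24·50000) = -32768/759375 m
Load 2 — applied couple M₀=10 kN·m at a=32/5 m (b=L-a=48/5):
  y_2 = (R_Ax³/6 - M_Ax²/2 - M₀(x-a)²/2)/EI  [x>a] with R_A=9/10, M_A=6/5 = ((9/10)·(32/3)³/6 - (6/5)·(32/3)²/2 - 10·((32/3)-(32/5))²/2)/50000 = 64/140625 m
Load 3 — triangular load w₀=5 kN/m (0→w₀ over full span):
  y_3 = -w₀x²(L-x)²(x+2L)/(120LEI) = -5·(32/3)²·(16-(32/3))²·((32/3)+2·16)/(120·16·50000) = -16384/2278125 m
Load 4 — point force P=8 kN at a=8 m (b=L-a=8):
  y_4 = -Pa²(L-x)²(3bL-(3b+a)(L-x))/(6L³EI)  [x>a] = -8·8²·(16-(32/3))²·(3·8·16-(3·8+8)·(16-(32/3)))/(6·16³·50000) = -128/50625 m
Superposition: y = Σ y_i = -597056/11390625 m ≈ -0.052416 m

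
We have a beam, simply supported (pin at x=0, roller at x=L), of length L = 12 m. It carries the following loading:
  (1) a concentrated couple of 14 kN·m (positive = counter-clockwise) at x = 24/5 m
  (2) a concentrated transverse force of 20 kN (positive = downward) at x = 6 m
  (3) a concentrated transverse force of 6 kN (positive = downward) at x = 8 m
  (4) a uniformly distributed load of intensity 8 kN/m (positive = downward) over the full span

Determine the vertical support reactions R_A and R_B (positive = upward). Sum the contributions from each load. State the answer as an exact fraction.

Load 1 — applied couple M₀=14 kN·m at a=24/5 m (b=L-a=36/5):
  R_A = M₀/L = 14/12 = 7/6 kN
  R_B = -M₀/L = -14/12 = -7/6 kN
Load 2 — point force P=20 kN at a=6 m (b=L-a=6):
  R_A = Pb/L = 20·6/12 = 10 kN
  R_B = Pa/L = 20·6/12 = 10 kN
Load 3 — point force P=6 kN at a=8 m (b=L-a=4):
  R_A = Pb/L = 6·4/12 = 2 kN
  R_B = Pa/L = 6·8/12 = 4 kN
Load 4 — uniform load w=8 kN/m over full span:
  R_A = wL/2 = 8·12/2 = 48 kN
  R_B = wL/2 = 8·12/2 = 48 kN
Superposition: R_A = 367/6 kN, R_B = 365/6 kN

R_A = 367/6 kN, R_B = 365/6 kN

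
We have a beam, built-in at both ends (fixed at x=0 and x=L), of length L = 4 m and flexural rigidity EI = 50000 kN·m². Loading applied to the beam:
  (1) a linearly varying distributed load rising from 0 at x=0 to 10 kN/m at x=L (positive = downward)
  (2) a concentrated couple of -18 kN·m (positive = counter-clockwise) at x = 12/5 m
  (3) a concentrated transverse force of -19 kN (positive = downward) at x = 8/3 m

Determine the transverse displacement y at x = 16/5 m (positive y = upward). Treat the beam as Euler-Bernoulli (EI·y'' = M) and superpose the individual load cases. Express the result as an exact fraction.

Load 1 — triangular load w₀=10 kN/m (0→w₀ over full span):
  y_1 = -w₀x²(L-x)²(x+2L)/(120LEI) = -10·(16/5)²·(4-(16/5))²·((16/5)+2·4)/(120·4·50000) = -896/29296875 m
Load 2 — applied couple M₀=-18 kN·m at a=12/5 m (b=L-a=8/5):
  y_2 = (R_Ax³/6 - M_Ax²/2 - M₀(x-a)²/2)/EI  [x>a] with R_A=-162/25, M_A=-144/25 = ((-162/25)·(16/5)³/6 - (-144/25)·(16/5)²/2 - (-18)·((16/5)-(12/5))²/2)/50000 = -27/9765625 m
Load 3 — point force P=-19 kN at a=8/3 m (b=L-a=4/3):
  y_3 = -Pa²(L-x)²(3bL-(3b+a)(L-x))/(6L³EI)  [x>a] = -(-19)·(8/3)²·(4-(16/5))²·(3·(4/3)·4-(3·(4/3)+(8/3))·(4-(16/5)))/(6·4³·50000) = 304/6328125 m
Superposition: y = Σ y_i = 11621/791015625 m ≈ 0.000015 m

y(16/5) = 11621/791015625 m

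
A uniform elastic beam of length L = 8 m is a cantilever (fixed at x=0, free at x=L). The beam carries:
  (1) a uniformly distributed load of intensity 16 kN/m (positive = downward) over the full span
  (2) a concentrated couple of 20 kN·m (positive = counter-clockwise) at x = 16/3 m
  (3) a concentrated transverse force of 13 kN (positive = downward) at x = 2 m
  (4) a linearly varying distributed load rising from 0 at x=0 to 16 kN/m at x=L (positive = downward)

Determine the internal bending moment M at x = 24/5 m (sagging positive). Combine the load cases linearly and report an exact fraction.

M(24/5) = -49844/375 kN·m

Load 1 — uniform load w=16 kN/m over full span:
  M_1 = -w(L-x)²/2 = -16·(8-(24/5))²/2 = -2048/25 kN·m
Load 2 — applied couple M₀=20 kN·m at a=16/3 m (b=L-a=8/3):
  M_2 = M₀  [x≤a] = 20 = 20 kN·m
Load 3 — point force P=13 kN at a=2 m (b=L-a=6):
  M_3 = 0  [x>a] = 0 kN·m
Load 4 — triangular load w₀=16 kN/m (0→w₀ over full span):
  M_4 = w₀Lx/2 - w₀L²/3 - w₀x³/(6L) = 16·8·(24/5)/2 - 16·8²/3 - 16·(24/5)³/(6·8) = -26624/375 kN·m
Superposition: M = Σ M_i = -49844/375 kN·m ≈ -132.917333 kN·m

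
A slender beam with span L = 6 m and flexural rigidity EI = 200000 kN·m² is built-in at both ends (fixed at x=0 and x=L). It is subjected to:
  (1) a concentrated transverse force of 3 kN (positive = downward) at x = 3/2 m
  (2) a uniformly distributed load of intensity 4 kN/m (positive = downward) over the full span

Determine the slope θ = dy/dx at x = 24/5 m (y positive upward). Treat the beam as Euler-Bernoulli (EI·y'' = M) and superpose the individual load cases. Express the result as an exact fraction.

θ(24/5) = 7587/200000000 rad

Load 1 — point force P=3 kN at a=3/2 m (b=L-a=9/2):
  θ_1 = Pa²(L-x)(2bL-(3b+a)(L-x))/(2L³EI)  [x>a] = 3·(3/2)²·(6-(24/5))·(2·(9/2)·6-(3·(9/2)+(3/2))·(6-(24/5)))/(2·6³·200000) = 27/8000000 rad
Load 2 — uniform load w=4 kN/m over full span:
  θ_2 = -wx(L-x)(L-2x)/(12EI) = -4·(24/5)·(6-(24/5))·(6-2·(24/5))/(12·200000) = 27/781250 rad
Superposition: θ = Σ θ_i = 7587/200000000 rad ≈ 0.000038 rad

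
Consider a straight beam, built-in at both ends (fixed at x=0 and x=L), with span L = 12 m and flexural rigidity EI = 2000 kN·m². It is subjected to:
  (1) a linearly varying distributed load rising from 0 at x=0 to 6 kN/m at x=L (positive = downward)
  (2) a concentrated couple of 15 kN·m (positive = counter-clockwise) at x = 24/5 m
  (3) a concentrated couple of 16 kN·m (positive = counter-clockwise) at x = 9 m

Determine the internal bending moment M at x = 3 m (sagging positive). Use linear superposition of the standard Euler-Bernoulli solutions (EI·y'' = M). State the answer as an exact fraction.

Load 1 — triangular load w₀=6 kN/m (0→w₀ over full span):
  M_1 = 3w₀Lx/20 - w₀L²/30 - w₀x³/(6L) = 3·6·12·3/20 - 6·12²/30 - 6·3³/(6·12) = 27/20 kN·m
Load 2 — applied couple M₀=15 kN·m at a=24/5 m (b=L-a=36/5):
  M_2 = R_Ax - M_A  [x≤a] with R_A=9/5, M_A=9/5 = (9/5)·3 - (9/5) = 18/5 kN·m
Load 3 — applied couple M₀=16 kN·m at a=9 m (b=L-a=3):
  M_3 = R_Ax - M_A  [x≤a] with R_A=3/2, M_A=5 = (3/2)·3 - 5 = -1/2 kN·m
Superposition: M = Σ M_i = 89/20 kN·m ≈ 4.450000 kN·m

M(3) = 89/20 kN·m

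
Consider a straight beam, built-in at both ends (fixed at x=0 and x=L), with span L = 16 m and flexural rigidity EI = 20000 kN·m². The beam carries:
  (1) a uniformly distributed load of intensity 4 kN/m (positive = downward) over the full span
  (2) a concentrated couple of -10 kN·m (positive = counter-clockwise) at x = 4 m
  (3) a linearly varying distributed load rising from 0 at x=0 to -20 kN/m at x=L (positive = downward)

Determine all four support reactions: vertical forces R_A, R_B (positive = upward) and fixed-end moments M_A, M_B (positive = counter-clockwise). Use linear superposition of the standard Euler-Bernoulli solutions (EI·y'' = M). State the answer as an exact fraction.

R_A = -1069/64 kN, M_A = -2003/24 kN·m, R_B = -5075/64 kN, M_B = 4021/24 kN·m

Load 1 — uniform load w=4 kN/m over full span:
  R_A = wL/2 = 4·16/2 = 32 kN
  M_A = wL²/12 = 4·16²/12 = 256/3 kN·m
  R_B = wL/2 = 4·16/2 = 32 kN
  M_B = -wL²/12 = -4·16²/12 = -256/3 kN·m
Load 2 — applied couple M₀=-10 kN·m at a=4 m (b=L-a=12):
  R_A = 6M₀ab/L³ = 6·(-10)·4·12/16³ = -45/64 kN
  M_A = M₀b(2a-b)/L² = (-10)·12·(2·4-12)/16² = 15/8 kN·m
  R_B = -6M₀ab/L³ = -6·(-10)·4·12/16³ = 45/64 kN
  M_B = M₀a(2b-a)/L² = (-10)·4·(2·12-4)/16² = -25/8 kN·m
Load 3 — triangular load w₀=-20 kN/m (0→w₀ over full span):
  R_A = 3w₀L/20 = 3·(-20)·16/20 = -48 kN
  M_A = w₀L²/30 = (-20)·16²/30 = -512/3 kN·m
  R_B = 7w₀L/20 = 7·(-20)·16/20 = -112 kN
  M_B = -w₀L²/20 = -(-20)·16²/20 = 256 kN·m
Superposition: R_A = -1069/64 kN, M_A = -2003/24 kN·m, R_B = -5075/64 kN, M_B = 4021/24 kN·m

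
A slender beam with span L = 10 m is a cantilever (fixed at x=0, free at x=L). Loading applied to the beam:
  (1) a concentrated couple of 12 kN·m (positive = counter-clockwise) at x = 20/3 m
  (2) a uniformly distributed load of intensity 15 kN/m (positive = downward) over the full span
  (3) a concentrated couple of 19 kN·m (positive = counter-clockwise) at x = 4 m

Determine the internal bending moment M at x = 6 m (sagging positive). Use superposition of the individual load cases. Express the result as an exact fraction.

Load 1 — applied couple M₀=12 kN·m at a=20/3 m (b=L-a=10/3):
  M_1 = M₀  [x≤a] = 12 = 12 kN·m
Load 2 — uniform load w=15 kN/m over full span:
  M_2 = -w(L-x)²/2 = -15·(10-6)²/2 = -120 kN·m
Load 3 — applied couple M₀=19 kN·m at a=4 m (b=L-a=6):
  M_3 = 0  [x>a] = 0 kN·m
Superposition: M = Σ M_i = -108 kN·m ≈ -108.000000 kN·m

M(6) = -108 kN·m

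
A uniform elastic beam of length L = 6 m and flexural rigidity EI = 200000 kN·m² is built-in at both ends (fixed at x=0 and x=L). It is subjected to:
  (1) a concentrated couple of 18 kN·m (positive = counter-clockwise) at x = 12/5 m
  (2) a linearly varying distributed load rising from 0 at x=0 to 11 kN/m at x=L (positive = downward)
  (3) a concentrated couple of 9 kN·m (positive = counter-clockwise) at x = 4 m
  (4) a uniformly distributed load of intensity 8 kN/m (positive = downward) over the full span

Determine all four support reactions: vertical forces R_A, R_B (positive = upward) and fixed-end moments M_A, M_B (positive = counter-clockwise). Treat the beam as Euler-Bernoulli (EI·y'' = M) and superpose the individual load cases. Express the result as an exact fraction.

Load 1 — applied couple M₀=18 kN·m at a=12/5 m (b=L-a=18/5):
  R_A = 6M₀ab/L³ = 6·18·(12/5)·(18/5)/6³ = 108/25 kN
  M_A = M₀b(2a-b)/L² = 18·(18/5)·(2·(12/5)-(18/5))/6² = 54/25 kN·m
  R_B = -6M₀ab/L³ = -6·18·(12/5)·(18/5)/6³ = -108/25 kN
  M_B = M₀a(2b-a)/L² = 18·(12/5)·(2·(18/5)-(12/5))/6² = 144/25 kN·m
Load 2 — triangular load w₀=11 kN/m (0→w₀ over full span):
  R_A = 3w₀L/20 = 3·11·6/20 = 99/10 kN
  M_A = w₀L²/30 = 11·6²/30 = 66/5 kN·m
  R_B = 7w₀L/20 = 7·11·6/20 = 231/10 kN
  M_B = -w₀L²/20 = -11·6²/20 = -99/5 kN·m
Load 3 — applied couple M₀=9 kN·m at a=4 m (b=L-a=2):
  R_A = 6M₀ab/L³ = 6·9·4·2/6³ = 2 kN
  M_A = M₀b(2a-b)/L² = 9·2·(2·4-2)/6² = 3 kN·m
  R_B = -6M₀ab/L³ = -6·9·4·2/6³ = -2 kN
  M_B = M₀a(2b-a)/L² = 9·4·(2·2-4)/6² = 0 kN·m
Load 4 — uniform load w=8 kN/m over full span:
  R_A = wL/2 = 8·6/2 = 24 kN
  M_A = wL²/12 = 8·6²/12 = 24 kN·m
  R_B = wL/2 = 8·6/2 = 24 kN
  M_B = -wL²/12 = -8·6²/12 = -24 kN·m
Superposition: R_A = 2011/50 kN, M_A = 1059/25 kN·m, R_B = 2039/50 kN, M_B = -951/25 kN·m

R_A = 2011/50 kN, M_A = 1059/25 kN·m, R_B = 2039/50 kN, M_B = -951/25 kN·m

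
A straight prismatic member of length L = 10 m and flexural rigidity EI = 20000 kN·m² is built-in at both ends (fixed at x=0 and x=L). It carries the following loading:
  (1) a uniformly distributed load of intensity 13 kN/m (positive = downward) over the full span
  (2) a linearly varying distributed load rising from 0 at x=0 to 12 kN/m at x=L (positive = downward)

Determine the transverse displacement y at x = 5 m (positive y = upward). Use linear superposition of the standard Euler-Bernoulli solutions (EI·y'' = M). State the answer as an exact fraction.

Load 1 — uniform load w=13 kN/m over full span:
  y_1 = -wx²(L-x)²/(24EI) = -13·5²·(10-5)²/(24·20000) = -13/768 m
Load 2 — triangular load w₀=12 kN/m (0→w₀ over full span):
  y_2 = -w₀x²(L-x)²(x+2L)/(120LEI) = -12·5²·(10-5)²·(5+2·10)/(120·10·20000) = -1/128 m
Superposition: y = Σ y_i = -19/768 m ≈ -0.024740 m

y(5) = -19/768 m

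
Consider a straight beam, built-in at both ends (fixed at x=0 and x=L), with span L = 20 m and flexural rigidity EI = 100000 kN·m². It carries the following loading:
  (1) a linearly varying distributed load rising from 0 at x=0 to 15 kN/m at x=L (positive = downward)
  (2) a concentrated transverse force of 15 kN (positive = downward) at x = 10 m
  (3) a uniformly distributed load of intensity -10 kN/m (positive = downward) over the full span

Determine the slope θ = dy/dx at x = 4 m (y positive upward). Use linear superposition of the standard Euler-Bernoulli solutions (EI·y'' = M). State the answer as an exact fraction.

Load 1 — triangular load w₀=15 kN/m (0→w₀ over full span):
  θ_1 = -w₀(2x(L-x)(L-2x)(x+2L)+x²(L-x)²)/(120LEI) = -15·(2·4·(20-4)·(20-2·4)·(4+2·20)+4²·(20-4)²)/(120·20·100000) = -14/3125 rad
Load 2 — point force P=15 kN at a=10 m (b=L-a=10):
  θ_2 = -Pb²x(2aL-(3a+b)x)/(2L³EI)  [x≤a] = -15·10²·4·(2·10·20-(3·10+10)·4)/(2·20³·100000) = -9/10000 rad
Load 3 — uniform load w=-10 kN/m over full span:
  θ_3 = -wx(L-x)(L-2x)/(12EI) = -(-10)·4·(20-4)·(20-2·4)/(12·100000) = 4/625 rad
Superposition: θ = Σ θ_i = 51/50000 rad ≈ 0.001020 rad

θ(4) = 51/50000 rad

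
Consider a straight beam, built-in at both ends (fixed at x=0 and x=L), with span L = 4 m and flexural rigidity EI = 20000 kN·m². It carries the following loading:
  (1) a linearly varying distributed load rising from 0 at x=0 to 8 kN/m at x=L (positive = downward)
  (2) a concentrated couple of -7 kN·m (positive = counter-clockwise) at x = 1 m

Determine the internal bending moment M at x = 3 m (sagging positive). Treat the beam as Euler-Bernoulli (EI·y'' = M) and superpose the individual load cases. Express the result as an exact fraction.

M(3) = 439/480 kN·m

Load 1 — triangular load w₀=8 kN/m (0→w₀ over full span):
  M_1 = 3w₀Lx/20 - w₀L²/30 - w₀x³/(6L) = 3·8·4·3/20 - 8·4²/30 - 8·3³/(6·4) = 17/15 kN·m
Load 2 — applied couple M₀=-7 kN·m at a=1 m (b=L-a=3):
  M_2 = R_Ax - M_A - M₀  [x>a] with R_A=-63/32, M_A=21/16 = (-63/32)·3 - (21/16) - (-7) = -7/32 kN·m
Superposition: M = Σ M_i = 439/480 kN·m ≈ 0.914583 kN·m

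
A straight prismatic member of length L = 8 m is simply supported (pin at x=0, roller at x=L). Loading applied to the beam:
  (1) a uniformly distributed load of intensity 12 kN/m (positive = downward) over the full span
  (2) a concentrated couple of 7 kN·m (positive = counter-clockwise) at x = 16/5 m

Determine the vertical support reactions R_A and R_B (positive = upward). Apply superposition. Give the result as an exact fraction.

R_A = 391/8 kN, R_B = 377/8 kN

Load 1 — uniform load w=12 kN/m over full span:
  R_A = wL/2 = 12·8/2 = 48 kN
  R_B = wL/2 = 12·8/2 = 48 kN
Load 2 — applied couple M₀=7 kN·m at a=16/5 m (b=L-a=24/5):
  R_A = M₀/L = 7/8 kN
  R_B = -M₀/L = -7/8 kN
Superposition: R_A = 391/8 kN, R_B = 377/8 kN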